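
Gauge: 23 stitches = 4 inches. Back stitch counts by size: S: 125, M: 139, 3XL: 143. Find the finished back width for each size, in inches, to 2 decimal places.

S 21.74 inches; M 24.17 inches; 3XL 24.87 inches.

23/4 = 5.75 sts per in.
S: 125 / 5.75 = 21.739 → 21.74 in.
M: 139 / 5.75 = 24.174 → 24.17 in.
3XL: 143 / 5.75 = 24.870 → 24.87 in.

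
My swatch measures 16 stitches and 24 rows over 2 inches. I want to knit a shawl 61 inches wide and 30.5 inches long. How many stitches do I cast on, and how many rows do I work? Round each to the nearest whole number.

Cast on 488 stitches and work 366 rows.

Stitch gauge = 16/2 = 8 sts/in; 61 × 8 = 488.00 → 488 sts.
Row gauge = 24/2 = 12 rows/in; 30.5 × 12 = 366.00 → 366 rows.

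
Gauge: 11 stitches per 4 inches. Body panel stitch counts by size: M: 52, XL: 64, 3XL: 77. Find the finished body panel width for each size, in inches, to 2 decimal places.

11/4 = 2.75 sts per in.
M: 52 / 2.75 = 18.909 → 18.91 in.
XL: 64 / 2.75 = 23.273 → 23.27 in.
3XL: 77 / 2.75 = 28.000 → 28.00 in.

M 18.91 inches; XL 23.27 inches; 3XL 28.00 inches.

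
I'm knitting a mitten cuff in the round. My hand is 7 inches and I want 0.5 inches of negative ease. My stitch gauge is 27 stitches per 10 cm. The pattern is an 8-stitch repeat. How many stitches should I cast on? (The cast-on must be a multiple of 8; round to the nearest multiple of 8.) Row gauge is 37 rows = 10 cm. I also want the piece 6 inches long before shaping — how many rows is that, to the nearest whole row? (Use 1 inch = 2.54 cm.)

Cast on 48 stitches; work 56 rows.

Finished = 7 − 0.5 = 6.5 inches.
6.5 inches × 2.54 = 16.51 cm.
27/10 = 2.7 sts per cm; 16.51 × 2.7 = 44.58 sts.
Nearest multiple of 8 → 48.
6 inches = 15.24 cm; × 3.7 = 56.39 → 56 rows.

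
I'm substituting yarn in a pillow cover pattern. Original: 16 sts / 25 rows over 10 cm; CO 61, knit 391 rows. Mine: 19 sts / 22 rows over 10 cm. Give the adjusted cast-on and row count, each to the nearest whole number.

Stitches: 61 × 19/16 = 72.44 → 72.
Rows: 391 × 22/25 = 344.08 → 344.

Cast on 72 stitches; work 344 rows.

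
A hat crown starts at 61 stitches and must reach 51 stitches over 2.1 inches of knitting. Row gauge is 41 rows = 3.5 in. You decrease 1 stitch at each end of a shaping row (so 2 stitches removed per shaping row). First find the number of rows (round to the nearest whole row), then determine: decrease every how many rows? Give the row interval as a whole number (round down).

Decrease every 5th row.

Rows = 2.1 × 11.714 = 24.6 → 25 rows.
Stitches to remove: 10 → 5 shaping rows (at 2 st each).
25 / 5 = 5.00 → every 5 rows.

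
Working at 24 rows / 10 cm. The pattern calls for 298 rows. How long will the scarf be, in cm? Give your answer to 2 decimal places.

124.17 cm.

24 rows / 10 cm = 2.4 rows per cm.
298 / 2.4 = 124.167 cm.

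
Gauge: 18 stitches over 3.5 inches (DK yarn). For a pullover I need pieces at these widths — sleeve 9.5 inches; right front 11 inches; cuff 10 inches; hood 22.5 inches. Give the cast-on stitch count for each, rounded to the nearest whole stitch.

Rate = 18/3.5 = 5.143 sts per in.
sleeve: 9.5 × 5.143 = 48.86 → 49.
right front: 11 × 5.143 = 56.57 → 57.
cuff: 10 × 5.143 = 51.43 → 51.
hood: 22.5 × 5.143 = 115.71 → 116.

sleeve 49; right front 57; cuff 51; hood 116.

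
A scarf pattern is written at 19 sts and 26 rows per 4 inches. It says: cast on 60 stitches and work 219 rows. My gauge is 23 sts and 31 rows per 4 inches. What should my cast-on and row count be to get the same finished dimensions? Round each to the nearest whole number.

Stitches: 60 × 23/19 = 72.63 → 73.
Rows: 219 × 31/26 = 261.12 → 261.

Cast on 73 stitches; work 261 rows.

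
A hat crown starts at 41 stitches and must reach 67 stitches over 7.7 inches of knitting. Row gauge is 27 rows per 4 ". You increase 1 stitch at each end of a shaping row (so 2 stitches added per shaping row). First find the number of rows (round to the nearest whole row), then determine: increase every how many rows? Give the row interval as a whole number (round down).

Increase every 4th row.

Rows = 7.7 × 6.75 = 52.0 → 52 rows.
Stitches to add: 26 → 13 shaping rows (at 2 st each).
52 / 13 = 4.00 → every 4 rows.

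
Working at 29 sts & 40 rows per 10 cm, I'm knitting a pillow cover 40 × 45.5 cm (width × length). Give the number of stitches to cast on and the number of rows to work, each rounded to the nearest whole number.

Cast on 116 stitches and work 182 rows.

Stitch gauge = 29/10 = 2.9 sts/cm; 40 × 2.9 = 116.00 → 116 sts.
Row gauge = 40/10 = 4 rows/cm; 45.5 × 4 = 182.00 → 182 rows.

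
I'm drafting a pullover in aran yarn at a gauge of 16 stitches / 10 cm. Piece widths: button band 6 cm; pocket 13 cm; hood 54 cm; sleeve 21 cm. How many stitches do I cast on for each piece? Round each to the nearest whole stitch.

Rate = 16/10 = 1.6 sts per cm.
button band: 6 × 1.6 = 9.60 → 10.
pocket: 13 × 1.6 = 20.80 → 21.
hood: 54 × 1.6 = 86.40 → 86.
sleeve: 21 × 1.6 = 33.60 → 34.

button band 10; pocket 21; hood 86; sleeve 34.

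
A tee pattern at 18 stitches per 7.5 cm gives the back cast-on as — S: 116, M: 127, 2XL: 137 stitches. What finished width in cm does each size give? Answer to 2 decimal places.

18/7.5 = 2.4 sts per cm.
S: 116 / 2.4 = 48.333 → 48.33 cm.
M: 127 / 2.4 = 52.917 → 52.92 cm.
2XL: 137 / 2.4 = 57.083 → 57.08 cm.

S 48.33 cm; M 52.92 cm; 2XL 57.08 cm.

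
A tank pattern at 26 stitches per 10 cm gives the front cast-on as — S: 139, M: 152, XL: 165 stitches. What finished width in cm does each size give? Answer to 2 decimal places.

26/10 = 2.6 sts per cm.
S: 139 / 2.6 = 53.462 → 53.46 cm.
M: 152 / 2.6 = 58.462 → 58.46 cm.
XL: 165 / 2.6 = 63.462 → 63.46 cm.

S 53.46 cm; M 58.46 cm; XL 63.46 cm.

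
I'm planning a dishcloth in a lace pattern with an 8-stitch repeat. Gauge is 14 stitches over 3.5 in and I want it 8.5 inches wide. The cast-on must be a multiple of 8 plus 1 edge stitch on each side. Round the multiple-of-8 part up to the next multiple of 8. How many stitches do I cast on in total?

14 / 3.5 = 4 sts per inch.
8.5 × 4 = 34.00 sts.
Less 2 edge sts → 32.00 for the repeat.
Next multiple of 8: 32.
Add back 2 edge sts → 34.

Cast on 34 stitches.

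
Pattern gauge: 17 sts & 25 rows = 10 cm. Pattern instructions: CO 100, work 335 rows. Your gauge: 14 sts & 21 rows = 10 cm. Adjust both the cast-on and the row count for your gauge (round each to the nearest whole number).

Cast on 82 stitches; work 281 rows.

Stitches: 100 × 14/17 = 82.35 → 82.
Rows: 335 × 21/25 = 281.40 → 281.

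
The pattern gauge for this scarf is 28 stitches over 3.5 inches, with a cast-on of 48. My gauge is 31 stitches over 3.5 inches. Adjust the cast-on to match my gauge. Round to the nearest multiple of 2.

Cast on 54 stitches.

Scale factor = 31 / 28 = 1.107.
48 × 31 / 28 = 53.14 sts.
→ 54 sts.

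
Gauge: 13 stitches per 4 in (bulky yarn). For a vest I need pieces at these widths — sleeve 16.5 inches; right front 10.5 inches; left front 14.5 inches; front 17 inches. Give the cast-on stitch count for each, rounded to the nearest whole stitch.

sleeve 54; right front 34; left front 47; front 55.

Rate = 13/4 = 3.25 sts per in.
sleeve: 16.5 × 3.25 = 53.62 → 54.
right front: 10.5 × 3.25 = 34.12 → 34.
left front: 14.5 × 3.25 = 47.12 → 47.
front: 17 × 3.25 = 55.25 → 55.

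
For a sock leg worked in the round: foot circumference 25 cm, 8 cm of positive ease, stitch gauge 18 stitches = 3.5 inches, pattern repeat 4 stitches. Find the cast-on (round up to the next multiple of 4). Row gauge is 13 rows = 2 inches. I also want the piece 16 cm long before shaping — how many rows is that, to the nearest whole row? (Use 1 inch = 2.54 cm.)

Cast on 68 stitches; work 41 rows.

Finished = 25 + 8 = 33 cm.
33 cm × 1/2.54 = 12.99 inches.
18/3.5 = 5.143 sts per in; 12.99 × 5.143 = 66.82 sts.
Next multiple of 4 → 68.
16 cm = 6.30 inches; × 6.5 = 40.94 → 41 rows.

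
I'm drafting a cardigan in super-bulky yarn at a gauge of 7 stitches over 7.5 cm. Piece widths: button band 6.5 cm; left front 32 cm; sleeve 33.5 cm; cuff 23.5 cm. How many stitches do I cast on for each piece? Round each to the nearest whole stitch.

button band 6; left front 30; sleeve 31; cuff 22.

Rate = 7/7.5 = 0.933 sts per cm.
button band: 6.5 × 0.933 = 6.07 → 6.
left front: 32 × 0.933 = 29.87 → 30.
sleeve: 33.5 × 0.933 = 31.27 → 31.
cuff: 23.5 × 0.933 = 21.93 → 22.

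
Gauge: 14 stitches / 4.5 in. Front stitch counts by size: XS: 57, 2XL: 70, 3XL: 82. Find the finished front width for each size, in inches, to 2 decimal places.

14/4.5 = 3.111 sts per in.
XS: 57 / 3.111 = 18.321 → 18.32 in.
2XL: 70 / 3.111 = 22.500 → 22.50 in.
3XL: 82 / 3.111 = 26.357 → 26.36 in.

XS 18.32 inches; 2XL 22.50 inches; 3XL 26.36 inches.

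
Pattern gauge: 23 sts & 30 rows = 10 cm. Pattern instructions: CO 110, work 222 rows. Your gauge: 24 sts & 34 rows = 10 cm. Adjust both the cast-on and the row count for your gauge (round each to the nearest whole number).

Cast on 115 stitches; work 252 rows.

Stitches: 110 × 24/23 = 114.78 → 115.
Rows: 222 × 34/30 = 251.60 → 252.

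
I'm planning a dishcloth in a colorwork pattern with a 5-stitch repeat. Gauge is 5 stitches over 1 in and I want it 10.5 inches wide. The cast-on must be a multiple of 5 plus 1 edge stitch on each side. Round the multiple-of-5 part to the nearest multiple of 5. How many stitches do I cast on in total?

5 / 1 = 5 sts per inch.
10.5 × 5 = 52.50 sts.
Less 2 edge sts → 50.50 for the repeat.
Nearest multiple of 5: 50.
Add back 2 edge sts → 52.

CO 52 sts.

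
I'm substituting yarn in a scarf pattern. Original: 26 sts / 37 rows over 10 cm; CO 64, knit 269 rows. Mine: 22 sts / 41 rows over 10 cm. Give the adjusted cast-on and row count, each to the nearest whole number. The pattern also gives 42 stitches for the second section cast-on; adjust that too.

Stitches: 64 × 22/26 = 54.15 → 54.
Rows: 269 × 41/37 = 298.08 → 298.
second section cast-on: 42 × 22/26 = 35.54 → 36.

Cast on 54 stitches; work 298 rows; second section cast-on 36 stitches.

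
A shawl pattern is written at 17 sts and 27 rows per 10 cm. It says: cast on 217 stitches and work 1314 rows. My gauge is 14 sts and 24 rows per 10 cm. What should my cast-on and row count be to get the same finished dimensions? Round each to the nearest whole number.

Cast on 179 stitches; work 1168 rows.

Stitches: 217 × 14/17 = 178.71 → 179.
Rows: 1314 × 24/27 = 1168.00 → 1168.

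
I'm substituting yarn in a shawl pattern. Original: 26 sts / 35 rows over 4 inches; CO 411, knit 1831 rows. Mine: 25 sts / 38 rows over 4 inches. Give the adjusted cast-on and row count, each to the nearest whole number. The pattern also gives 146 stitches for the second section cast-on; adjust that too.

Cast on 395 stitches; work 1988 rows; second section cast-on 140 stitches.

Stitches: 411 × 25/26 = 395.19 → 395.
Rows: 1831 × 38/35 = 1987.94 → 1988.
second section cast-on: 146 × 25/26 = 140.38 → 140.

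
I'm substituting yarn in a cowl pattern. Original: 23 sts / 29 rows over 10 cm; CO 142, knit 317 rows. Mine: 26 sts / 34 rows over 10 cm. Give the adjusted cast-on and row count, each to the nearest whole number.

Stitches: 142 × 26/23 = 160.52 → 161.
Rows: 317 × 34/29 = 371.66 → 372.

Cast on 161 stitches; work 372 rows.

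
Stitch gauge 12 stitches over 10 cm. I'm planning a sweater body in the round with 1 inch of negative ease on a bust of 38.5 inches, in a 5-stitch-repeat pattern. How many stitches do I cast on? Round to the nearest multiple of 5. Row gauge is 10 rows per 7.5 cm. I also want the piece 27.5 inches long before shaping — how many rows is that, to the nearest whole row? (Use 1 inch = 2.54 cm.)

Cast on 115 stitches; work 93 rows.

Finished = 38.5 − 1 = 37.5 inches.
37.5 inches × 2.54 = 95.25 cm.
12/10 = 1.2 sts per cm; 95.25 × 1.2 = 114.30 sts.
Nearest multiple of 5 → 115.
27.5 inches = 69.85 cm; × 1.333 = 93.13 → 93 rows.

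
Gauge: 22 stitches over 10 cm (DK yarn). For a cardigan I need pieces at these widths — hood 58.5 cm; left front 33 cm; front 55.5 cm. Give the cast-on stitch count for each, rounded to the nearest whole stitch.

hood 129; left front 73; front 122.

Rate = 22/10 = 2.2 sts per cm.
hood: 58.5 × 2.2 = 128.70 → 129.
left front: 33 × 2.2 = 72.60 → 73.
front: 55.5 × 2.2 = 122.10 → 122.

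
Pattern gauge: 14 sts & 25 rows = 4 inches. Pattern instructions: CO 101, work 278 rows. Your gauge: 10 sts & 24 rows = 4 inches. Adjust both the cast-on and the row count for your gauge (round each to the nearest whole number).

Stitches: 101 × 10/14 = 72.14 → 72.
Rows: 278 × 24/25 = 266.88 → 267.

Cast on 72 stitches; work 267 rows.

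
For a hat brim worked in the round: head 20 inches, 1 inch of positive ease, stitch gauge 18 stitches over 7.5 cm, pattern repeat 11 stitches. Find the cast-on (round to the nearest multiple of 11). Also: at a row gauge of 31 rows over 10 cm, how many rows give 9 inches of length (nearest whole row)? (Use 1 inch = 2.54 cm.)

Finished = 20 + 1 = 21 inches.
21 inches × 2.54 = 53.34 cm.
18/7.5 = 2.4 sts per cm; 53.34 × 2.4 = 128.02 sts.
Nearest multiple of 11 → 132.
9 inches = 22.86 cm; × 3.1 = 70.87 → 71 rows.

Cast on 132 stitches; work 71 rows.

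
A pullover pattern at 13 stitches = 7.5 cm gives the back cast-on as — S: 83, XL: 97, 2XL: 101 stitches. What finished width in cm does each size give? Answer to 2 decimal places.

13/7.5 = 1.733 sts per cm.
S: 83 / 1.733 = 47.885 → 47.88 cm.
XL: 97 / 1.733 = 55.962 → 55.96 cm.
2XL: 101 / 1.733 = 58.269 → 58.27 cm.

S 47.88 cm; XL 55.96 cm; 2XL 58.27 cm.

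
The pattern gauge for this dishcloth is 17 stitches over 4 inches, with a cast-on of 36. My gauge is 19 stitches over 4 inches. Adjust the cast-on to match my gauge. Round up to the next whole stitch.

Scale factor = 19 / 17 = 1.118.
36 × 19 / 17 = 40.24 sts.
→ 41 sts.

41 stitches.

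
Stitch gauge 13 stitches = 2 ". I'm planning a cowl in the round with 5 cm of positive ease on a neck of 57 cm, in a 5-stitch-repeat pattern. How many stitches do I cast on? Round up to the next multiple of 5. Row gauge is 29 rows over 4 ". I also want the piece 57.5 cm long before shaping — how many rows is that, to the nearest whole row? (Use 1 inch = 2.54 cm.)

Finished = 57 + 5 = 62 cm.
62 cm × 1/2.54 = 24.41 inches.
13/2 = 6.5 sts per in; 24.41 × 6.5 = 158.66 sts.
Next multiple of 5 → 160.
57.5 cm = 22.64 inches; × 7.25 = 164.12 → 164 rows.

Cast on 160 stitches; work 164 rows.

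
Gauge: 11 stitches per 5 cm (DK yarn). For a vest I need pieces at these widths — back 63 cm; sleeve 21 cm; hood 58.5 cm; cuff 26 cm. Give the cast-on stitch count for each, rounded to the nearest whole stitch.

back 139; sleeve 46; hood 129; cuff 57.

Rate = 11/5 = 2.2 sts per cm.
back: 63 × 2.2 = 138.60 → 139.
sleeve: 21 × 2.2 = 46.20 → 46.
hood: 58.5 × 2.2 = 128.70 → 129.
cuff: 26 × 2.2 = 57.20 → 57.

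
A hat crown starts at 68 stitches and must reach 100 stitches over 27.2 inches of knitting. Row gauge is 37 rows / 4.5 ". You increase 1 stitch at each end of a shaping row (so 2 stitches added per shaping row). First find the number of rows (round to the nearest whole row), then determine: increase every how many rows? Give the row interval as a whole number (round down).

Increase every 14th row.

Rows = 27.2 × 8.222 = 223.6 → 224 rows.
Stitches to add: 32 → 16 shaping rows (at 2 st each).
224 / 16 = 14.00 → every 14 rows.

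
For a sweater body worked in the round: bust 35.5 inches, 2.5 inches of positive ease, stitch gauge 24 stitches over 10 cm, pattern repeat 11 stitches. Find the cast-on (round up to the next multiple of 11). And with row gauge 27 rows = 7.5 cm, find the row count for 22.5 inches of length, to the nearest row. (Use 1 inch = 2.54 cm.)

Cast on 242 stitches; work 206 rows.

Finished = 35.5 + 2.5 = 38 inches.
38 inches × 2.54 = 96.52 cm.
24/10 = 2.4 sts per cm; 96.52 × 2.4 = 231.65 sts.
Next multiple of 11 → 242.
22.5 inches = 57.15 cm; × 3.6 = 205.74 → 206 rows.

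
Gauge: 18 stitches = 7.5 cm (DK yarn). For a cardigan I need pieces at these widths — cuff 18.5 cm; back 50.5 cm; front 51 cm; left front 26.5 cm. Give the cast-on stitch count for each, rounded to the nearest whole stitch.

cuff 44; back 121; front 122; left front 64.

Rate = 18/7.5 = 2.4 sts per cm.
cuff: 18.5 × 2.4 = 44.40 → 44.
back: 50.5 × 2.4 = 121.20 → 121.
front: 51 × 2.4 = 122.40 → 122.
left front: 26.5 × 2.4 = 63.60 → 64.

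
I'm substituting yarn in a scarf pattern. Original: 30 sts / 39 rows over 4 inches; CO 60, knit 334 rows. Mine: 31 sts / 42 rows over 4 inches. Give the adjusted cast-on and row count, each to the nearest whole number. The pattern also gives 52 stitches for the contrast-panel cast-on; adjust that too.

Stitches: 60 × 31/30 = 62.00 → 62.
Rows: 334 × 42/39 = 359.69 → 360.
contrast-panel cast-on: 52 × 31/30 = 53.73 → 54.

Cast on 62 stitches; work 360 rows; contrast-panel cast-on 54 stitches.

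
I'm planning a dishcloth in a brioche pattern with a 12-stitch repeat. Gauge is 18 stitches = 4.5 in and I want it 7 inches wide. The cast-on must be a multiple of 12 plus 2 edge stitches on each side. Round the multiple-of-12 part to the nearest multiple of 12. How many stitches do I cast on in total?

18 / 4.5 = 4 sts per inch.
7 × 4 = 28.00 sts.
Less 4 edge sts → 24.00 for the repeat.
Nearest multiple of 12: 24.
Add back 4 edge sts → 28.

CO 28 sts.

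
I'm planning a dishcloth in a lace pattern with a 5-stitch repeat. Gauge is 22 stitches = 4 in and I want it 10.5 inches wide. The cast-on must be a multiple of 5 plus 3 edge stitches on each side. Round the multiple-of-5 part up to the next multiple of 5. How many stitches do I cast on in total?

CO 61 sts.

22 / 4 = 5.5 sts per inch.
10.5 × 5.5 = 57.75 sts.
Less 6 edge sts → 51.75 for the repeat.
Next multiple of 5: 55.
Add back 6 edge sts → 61.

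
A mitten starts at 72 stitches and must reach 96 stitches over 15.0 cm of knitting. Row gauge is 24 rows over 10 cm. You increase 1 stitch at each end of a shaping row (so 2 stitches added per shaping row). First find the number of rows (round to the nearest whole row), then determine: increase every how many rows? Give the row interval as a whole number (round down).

Rows = 15.0 × 2.4 = 36.0 → 36 rows.
Stitches to add: 24 → 12 shaping rows (at 2 st each).
36 / 12 = 3.00 → every 3 rows.

Increase every 3rd row.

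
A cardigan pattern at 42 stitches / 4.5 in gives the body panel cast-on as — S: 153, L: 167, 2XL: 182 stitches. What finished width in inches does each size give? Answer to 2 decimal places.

S 16.39 inches; L 17.89 inches; 2XL 19.50 inches.

42/4.5 = 9.333 sts per in.
S: 153 / 9.333 = 16.393 → 16.39 in.
L: 167 / 9.333 = 17.893 → 17.89 in.
2XL: 182 / 9.333 = 19.500 → 19.50 in.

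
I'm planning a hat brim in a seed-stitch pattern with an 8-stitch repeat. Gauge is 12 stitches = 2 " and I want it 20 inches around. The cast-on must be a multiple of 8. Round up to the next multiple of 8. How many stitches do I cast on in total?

12 / 2 = 6 sts per inch.
20 × 6 = 120.00 sts.
Next multiple of 8: 120.

CO 120 sts.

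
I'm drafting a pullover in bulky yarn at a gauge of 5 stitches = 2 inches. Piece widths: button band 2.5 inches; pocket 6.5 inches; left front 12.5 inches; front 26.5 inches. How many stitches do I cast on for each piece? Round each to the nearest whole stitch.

button band 6; pocket 16; left front 31; front 66.

Rate = 5/2 = 2.5 sts per in.
button band: 2.5 × 2.5 = 6.25 → 6.
pocket: 6.5 × 2.5 = 16.25 → 16.
left front: 12.5 × 2.5 = 31.25 → 31.
front: 26.5 × 2.5 = 66.25 → 66.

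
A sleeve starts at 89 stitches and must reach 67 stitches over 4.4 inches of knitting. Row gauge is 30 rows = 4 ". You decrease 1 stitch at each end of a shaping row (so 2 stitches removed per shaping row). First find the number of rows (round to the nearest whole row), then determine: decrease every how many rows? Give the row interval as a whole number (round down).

Decrease every 3rd row.

Rows = 4.4 × 7.5 = 33.0 → 33 rows.
Stitches to remove: 22 → 11 shaping rows (at 2 st each).
33 / 11 = 3.00 → every 3 rows.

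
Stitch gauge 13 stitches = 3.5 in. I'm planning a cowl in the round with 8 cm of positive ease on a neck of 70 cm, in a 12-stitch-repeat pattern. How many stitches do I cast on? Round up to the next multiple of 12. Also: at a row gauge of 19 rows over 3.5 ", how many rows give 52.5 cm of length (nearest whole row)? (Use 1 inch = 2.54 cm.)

Finished = 70 + 8 = 78 cm.
78 cm × 1/2.54 = 30.71 inches.
13/3.5 = 3.714 sts per in; 30.71 × 3.714 = 114.06 sts.
Next multiple of 12 → 120.
52.5 cm = 20.67 inches; × 5.429 = 112.20 → 112 rows.

Cast on 120 stitches; work 112 rows.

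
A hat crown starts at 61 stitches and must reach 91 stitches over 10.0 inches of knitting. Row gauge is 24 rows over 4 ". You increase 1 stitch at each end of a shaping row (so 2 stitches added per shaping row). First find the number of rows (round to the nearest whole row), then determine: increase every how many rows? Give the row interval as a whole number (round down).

Rows = 10.0 × 6 = 60.0 → 60 rows.
Stitches to add: 30 → 15 shaping rows (at 2 st each).
60 / 15 = 4.00 → every 4 rows.

Increase every 4th row.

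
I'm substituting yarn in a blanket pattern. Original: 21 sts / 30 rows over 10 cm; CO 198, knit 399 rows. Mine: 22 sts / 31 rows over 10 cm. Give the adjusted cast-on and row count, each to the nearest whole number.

Stitches: 198 × 22/21 = 207.43 → 207.
Rows: 399 × 31/30 = 412.30 → 412.

Cast on 207 stitches; work 412 rows.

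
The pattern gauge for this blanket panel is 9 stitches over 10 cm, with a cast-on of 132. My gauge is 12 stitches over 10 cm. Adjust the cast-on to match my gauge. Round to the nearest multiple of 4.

176 stitches.

Scale factor = 12 / 9 = 1.333.
132 × 12 / 9 = 176.00 sts.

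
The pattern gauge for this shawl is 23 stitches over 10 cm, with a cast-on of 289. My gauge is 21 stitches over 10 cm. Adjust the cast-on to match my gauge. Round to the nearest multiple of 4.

Scale factor = 21 / 23 = 0.913.
289 × 21 / 23 = 263.87 sts.
→ 264 sts.

CO 264 sts.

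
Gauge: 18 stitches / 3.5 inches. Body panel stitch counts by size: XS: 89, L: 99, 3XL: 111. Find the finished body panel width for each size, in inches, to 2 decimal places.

XS 17.31 inches; L 19.25 inches; 3XL 21.58 inches.

18/3.5 = 5.143 sts per in.
XS: 89 / 5.143 = 17.306 → 17.31 in.
L: 99 / 5.143 = 19.250 → 19.25 in.
3XL: 111 / 5.143 = 21.583 → 21.58 in.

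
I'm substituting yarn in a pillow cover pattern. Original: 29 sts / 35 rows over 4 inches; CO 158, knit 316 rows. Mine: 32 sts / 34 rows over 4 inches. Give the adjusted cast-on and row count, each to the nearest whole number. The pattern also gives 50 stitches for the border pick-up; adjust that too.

Stitches: 158 × 32/29 = 174.34 → 174.
Rows: 316 × 34/35 = 306.97 → 307.
border pick-up: 50 × 32/29 = 55.17 → 55.

Cast on 174 stitches; work 307 rows; border pick-up 55 stitches.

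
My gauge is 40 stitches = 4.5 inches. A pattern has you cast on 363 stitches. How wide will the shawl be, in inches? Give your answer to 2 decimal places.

40 stitches / 4.5 inch = 8.889 stitches per inch.
363 / 8.889 = 40.837 inches.

40.84 inches.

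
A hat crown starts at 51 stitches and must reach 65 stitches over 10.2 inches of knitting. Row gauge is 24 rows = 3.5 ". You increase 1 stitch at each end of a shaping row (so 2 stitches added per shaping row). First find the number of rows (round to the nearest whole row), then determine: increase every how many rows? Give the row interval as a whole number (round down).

Rows = 10.2 × 6.857 = 69.9 → 70 rows.
Stitches to add: 14 → 7 shaping rows (at 2 st each).
70 / 7 = 10.00 → every 10 rows.

Increase every 10th row.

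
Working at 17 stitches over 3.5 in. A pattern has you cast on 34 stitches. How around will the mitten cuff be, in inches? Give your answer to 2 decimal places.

17 stitches / 3.5 inch = 4.857 stitches per inch.
34 / 4.857 = 7.000 inches.

7.00 inches.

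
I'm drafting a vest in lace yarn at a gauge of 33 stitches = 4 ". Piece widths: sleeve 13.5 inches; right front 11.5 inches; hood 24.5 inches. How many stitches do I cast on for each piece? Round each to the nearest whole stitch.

Rate = 33/4 = 8.25 sts per in.
sleeve: 13.5 × 8.25 = 111.38 → 111.
right front: 11.5 × 8.25 = 94.88 → 95.
hood: 24.5 × 8.25 = 202.12 → 202.

sleeve 111; right front 95; hood 202.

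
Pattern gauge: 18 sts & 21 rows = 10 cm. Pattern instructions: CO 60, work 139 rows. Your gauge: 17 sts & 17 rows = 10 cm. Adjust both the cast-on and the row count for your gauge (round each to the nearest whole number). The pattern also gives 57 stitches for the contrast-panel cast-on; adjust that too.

Cast on 57 stitches; work 113 rows; contrast-panel cast-on 54 stitches.

Stitches: 60 × 17/18 = 56.67 → 57.
Rows: 139 × 17/21 = 112.52 → 113.
contrast-panel cast-on: 57 × 17/18 = 53.83 → 54.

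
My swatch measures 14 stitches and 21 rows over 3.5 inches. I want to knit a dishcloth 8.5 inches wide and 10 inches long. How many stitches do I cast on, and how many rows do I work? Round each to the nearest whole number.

Cast on 34 stitches and work 60 rows.

Stitch gauge = 14/3.5 = 4 sts/in; 8.5 × 4 = 34.00 → 34 sts.
Row gauge = 21/3.5 = 6 rows/in; 10 × 6 = 60.00 → 60 rows.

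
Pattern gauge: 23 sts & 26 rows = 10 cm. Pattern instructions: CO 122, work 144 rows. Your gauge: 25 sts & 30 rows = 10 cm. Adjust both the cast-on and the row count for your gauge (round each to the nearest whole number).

Cast on 133 stitches; work 166 rows.

Stitches: 122 × 25/23 = 132.61 → 133.
Rows: 144 × 30/26 = 166.15 → 166.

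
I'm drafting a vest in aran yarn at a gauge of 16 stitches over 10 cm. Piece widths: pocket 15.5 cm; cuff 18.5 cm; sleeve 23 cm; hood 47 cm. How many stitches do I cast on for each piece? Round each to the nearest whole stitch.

pocket 25; cuff 30; sleeve 37; hood 75.

Rate = 16/10 = 1.6 sts per cm.
pocket: 15.5 × 1.6 = 24.80 → 25.
cuff: 18.5 × 1.6 = 29.60 → 30.
sleeve: 23 × 1.6 = 36.80 → 37.
hood: 47 × 1.6 = 75.20 → 75.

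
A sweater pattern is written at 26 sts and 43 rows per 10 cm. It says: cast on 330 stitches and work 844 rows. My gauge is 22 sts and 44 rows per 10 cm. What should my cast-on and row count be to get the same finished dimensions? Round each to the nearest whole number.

Cast on 279 stitches; work 864 rows.

Stitches: 330 × 22/26 = 279.23 → 279.
Rows: 844 × 44/43 = 863.63 → 864.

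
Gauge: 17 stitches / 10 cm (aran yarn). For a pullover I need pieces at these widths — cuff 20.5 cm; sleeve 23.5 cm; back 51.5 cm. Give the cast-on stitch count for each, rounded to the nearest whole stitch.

cuff 35; sleeve 40; back 88.

Rate = 17/10 = 1.7 sts per cm.
cuff: 20.5 × 1.7 = 34.85 → 35.
sleeve: 23.5 × 1.7 = 39.95 → 40.
back: 51.5 × 1.7 = 87.55 → 88.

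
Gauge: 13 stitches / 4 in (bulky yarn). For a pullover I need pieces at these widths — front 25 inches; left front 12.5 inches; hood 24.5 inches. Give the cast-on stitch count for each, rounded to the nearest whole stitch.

front 81; left front 41; hood 80.

Rate = 13/4 = 3.25 sts per in.
front: 25 × 3.25 = 81.25 → 81.
left front: 12.5 × 3.25 = 40.62 → 41.
hood: 24.5 × 3.25 = 79.62 → 80.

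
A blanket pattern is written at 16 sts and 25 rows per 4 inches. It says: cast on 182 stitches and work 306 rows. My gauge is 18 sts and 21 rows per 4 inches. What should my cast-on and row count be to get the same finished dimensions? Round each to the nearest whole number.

Stitches: 182 × 18/16 = 204.75 → 205.
Rows: 306 × 21/25 = 257.04 → 257.

Cast on 205 stitches; work 257 rows.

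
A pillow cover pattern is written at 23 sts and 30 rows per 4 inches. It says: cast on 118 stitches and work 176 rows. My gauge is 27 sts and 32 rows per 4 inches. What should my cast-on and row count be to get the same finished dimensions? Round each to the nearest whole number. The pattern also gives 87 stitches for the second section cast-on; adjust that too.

Cast on 139 stitches; work 188 rows; second section cast-on 102 stitches.

Stitches: 118 × 27/23 = 138.52 → 139.
Rows: 176 × 32/30 = 187.73 → 188.
second section cast-on: 87 × 27/23 = 102.13 → 102.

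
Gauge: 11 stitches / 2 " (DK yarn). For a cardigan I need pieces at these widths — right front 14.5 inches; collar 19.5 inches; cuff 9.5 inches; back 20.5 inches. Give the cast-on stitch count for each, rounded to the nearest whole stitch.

right front 80; collar 107; cuff 52; back 113.

Rate = 11/2 = 5.5 sts per in.
right front: 14.5 × 5.5 = 79.75 → 80.
collar: 19.5 × 5.5 = 107.25 → 107.
cuff: 9.5 × 5.5 = 52.25 → 52.
back: 20.5 × 5.5 = 112.75 → 113.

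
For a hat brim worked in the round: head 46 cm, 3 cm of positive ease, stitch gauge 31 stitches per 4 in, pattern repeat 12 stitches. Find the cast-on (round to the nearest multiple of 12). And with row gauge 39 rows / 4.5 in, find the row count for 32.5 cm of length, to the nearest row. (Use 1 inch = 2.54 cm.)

Cast on 144 stitches; work 111 rows.

Finished = 46 + 3 = 49 cm.
49 cm × 1/2.54 = 19.29 inches.
31/4 = 7.75 sts per in; 19.29 × 7.75 = 149.51 sts.
Nearest multiple of 12 → 144.
32.5 cm = 12.80 inches; × 8.667 = 110.89 → 111 rows.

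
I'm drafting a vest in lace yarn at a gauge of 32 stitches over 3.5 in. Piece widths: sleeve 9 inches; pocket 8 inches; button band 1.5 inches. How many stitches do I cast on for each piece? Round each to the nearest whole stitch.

sleeve 82; pocket 73; button band 14.

Rate = 32/3.5 = 9.143 sts per in.
sleeve: 9 × 9.143 = 82.29 → 82.
pocket: 8 × 9.143 = 73.14 → 73.
button band: 1.5 × 9.143 = 13.71 → 14.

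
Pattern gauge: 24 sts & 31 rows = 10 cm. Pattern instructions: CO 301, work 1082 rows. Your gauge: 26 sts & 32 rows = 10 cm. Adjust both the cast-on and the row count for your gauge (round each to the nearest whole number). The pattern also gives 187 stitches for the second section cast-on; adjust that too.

Cast on 326 stitches; work 1117 rows; second section cast-on 203 stitches.

Stitches: 301 × 26/24 = 326.08 → 326.
Rows: 1082 × 32/31 = 1116.90 → 1117.
second section cast-on: 187 × 26/24 = 202.58 → 203.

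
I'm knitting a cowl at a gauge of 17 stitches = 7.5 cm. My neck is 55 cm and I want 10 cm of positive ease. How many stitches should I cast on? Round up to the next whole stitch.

Finished = 55 + 10 = 65 cm.
17 / 7.5 = 2.267 sts per cm.
65.00 × 2.267 = 147.33 sts.
→ 148 sts.

CO 148 sts.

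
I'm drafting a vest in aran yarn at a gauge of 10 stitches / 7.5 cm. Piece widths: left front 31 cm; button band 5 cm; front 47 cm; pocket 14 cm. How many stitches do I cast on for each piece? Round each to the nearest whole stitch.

left front 41; button band 7; front 63; pocket 19.

Rate = 10/7.5 = 1.333 sts per cm.
left front: 31 × 1.333 = 41.33 → 41.
button band: 5 × 1.333 = 6.67 → 7.
front: 47 × 1.333 = 62.67 → 63.
pocket: 14 × 1.333 = 18.67 → 19.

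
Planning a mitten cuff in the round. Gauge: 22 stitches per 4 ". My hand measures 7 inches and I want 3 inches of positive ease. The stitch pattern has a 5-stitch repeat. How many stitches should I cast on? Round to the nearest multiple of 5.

CO 55 sts.

Finished = 7 + 3 = 10 inches.
22 / 4 = 5.5 sts/in.
10 × 5.5 = 55.00 sts.
Nearest multiple of 5: 55.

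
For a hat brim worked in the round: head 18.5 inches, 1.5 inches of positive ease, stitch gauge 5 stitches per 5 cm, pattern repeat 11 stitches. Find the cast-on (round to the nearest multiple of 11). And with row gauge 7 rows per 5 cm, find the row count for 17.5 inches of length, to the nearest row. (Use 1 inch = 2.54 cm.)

Finished = 18.5 + 1.5 = 20 inches.
20 inches × 2.54 = 50.80 cm.
5/5 = 1 sts per cm; 50.80 × 1 = 50.80 sts.
Nearest multiple of 11 → 55.
17.5 inches = 44.45 cm; × 1.4 = 62.23 → 62 rows.

Cast on 55 stitches; work 62 rows.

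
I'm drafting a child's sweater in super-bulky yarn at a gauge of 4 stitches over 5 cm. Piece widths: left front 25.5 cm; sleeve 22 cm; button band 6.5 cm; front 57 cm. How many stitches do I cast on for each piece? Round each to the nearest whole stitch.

left front 20; sleeve 18; button band 5; front 46.

Rate = 4/5 = 0.8 sts per cm.
left front: 25.5 × 0.8 = 20.40 → 20.
sleeve: 22 × 0.8 = 17.60 → 18.
button band: 6.5 × 0.8 = 5.20 → 5.
front: 57 × 0.8 = 45.60 → 46.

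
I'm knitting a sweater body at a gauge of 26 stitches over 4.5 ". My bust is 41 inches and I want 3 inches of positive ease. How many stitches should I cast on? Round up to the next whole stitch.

255 stitches.

Finished = 41 + 3 = 44 in.
26 / 4.5 = 5.778 sts per inch.
44.00 × 5.778 = 254.22 sts.
→ 255 sts.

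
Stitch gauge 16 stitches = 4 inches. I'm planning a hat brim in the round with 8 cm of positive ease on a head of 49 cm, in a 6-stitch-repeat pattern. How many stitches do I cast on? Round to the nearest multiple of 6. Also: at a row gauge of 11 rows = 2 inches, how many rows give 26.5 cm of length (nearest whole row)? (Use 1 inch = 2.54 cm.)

Cast on 90 stitches; work 57 rows.

Finished = 49 + 8 = 57 cm.
57 cm × 1/2.54 = 22.44 inches.
16/4 = 4 sts per in; 22.44 × 4 = 89.76 sts.
Nearest multiple of 6 → 90.
26.5 cm = 10.43 inches; × 5.5 = 57.38 → 57 rows.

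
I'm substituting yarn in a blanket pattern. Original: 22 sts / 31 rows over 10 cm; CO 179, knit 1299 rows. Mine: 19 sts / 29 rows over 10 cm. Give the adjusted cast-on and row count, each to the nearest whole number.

Cast on 155 stitches; work 1215 rows.

Stitches: 179 × 19/22 = 154.59 → 155.
Rows: 1299 × 29/31 = 1215.19 → 1215.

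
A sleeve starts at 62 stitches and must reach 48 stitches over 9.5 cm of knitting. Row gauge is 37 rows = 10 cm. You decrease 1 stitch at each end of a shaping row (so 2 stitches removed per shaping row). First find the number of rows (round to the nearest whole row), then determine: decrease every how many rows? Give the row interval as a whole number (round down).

Decrease every 5th row.

Rows = 9.5 × 3.7 = 35.1 → 35 rows.
Stitches to remove: 14 → 7 shaping rows (at 2 st each).
35 / 7 = 5.00 → every 5 rows.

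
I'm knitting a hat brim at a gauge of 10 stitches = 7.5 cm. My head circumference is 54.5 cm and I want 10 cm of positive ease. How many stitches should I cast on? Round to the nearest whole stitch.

Finished = 54.5 + 10 = 64.5 cm.
10 / 7.5 = 1.333 sts per cm.
64.50 × 1.333 = 86.00 sts.

86 stitches.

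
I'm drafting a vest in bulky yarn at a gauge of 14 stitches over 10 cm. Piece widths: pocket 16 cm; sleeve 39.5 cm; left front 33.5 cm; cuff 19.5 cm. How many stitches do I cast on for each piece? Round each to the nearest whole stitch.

Rate = 14/10 = 1.4 sts per cm.
pocket: 16 × 1.4 = 22.40 → 22.
sleeve: 39.5 × 1.4 = 55.30 → 55.
left front: 33.5 × 1.4 = 46.90 → 47.
cuff: 19.5 × 1.4 = 27.30 → 27.

pocket 22; sleeve 55; left front 47; cuff 27.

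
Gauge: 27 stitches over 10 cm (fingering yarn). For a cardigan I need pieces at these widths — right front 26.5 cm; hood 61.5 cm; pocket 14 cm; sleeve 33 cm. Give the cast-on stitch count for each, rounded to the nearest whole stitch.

Rate = 27/10 = 2.7 sts per cm.
right front: 26.5 × 2.7 = 71.55 → 72.
hood: 61.5 × 2.7 = 166.05 → 166.
pocket: 14 × 2.7 = 37.80 → 38.
sleeve: 33 × 2.7 = 89.10 → 89.

right front 72; hood 166; pocket 38; sleeve 89.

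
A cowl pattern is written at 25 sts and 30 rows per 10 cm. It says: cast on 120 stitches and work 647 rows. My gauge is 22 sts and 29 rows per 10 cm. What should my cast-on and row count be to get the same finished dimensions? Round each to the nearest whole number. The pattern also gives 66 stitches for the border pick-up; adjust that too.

Stitches: 120 × 22/25 = 105.60 → 106.
Rows: 647 × 29/30 = 625.43 → 625.
border pick-up: 66 × 22/25 = 58.08 → 58.

Cast on 106 stitches; work 625 rows; border pick-up 58 stitches.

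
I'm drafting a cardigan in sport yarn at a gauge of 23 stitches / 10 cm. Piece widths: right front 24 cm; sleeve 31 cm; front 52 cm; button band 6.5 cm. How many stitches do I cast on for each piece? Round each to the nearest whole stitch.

Rate = 23/10 = 2.3 sts per cm.
right front: 24 × 2.3 = 55.20 → 55.
sleeve: 31 × 2.3 = 71.30 → 71.
front: 52 × 2.3 = 119.60 → 120.
button band: 6.5 × 2.3 = 14.95 → 15.

right front 55; sleeve 71; front 120; button band 15.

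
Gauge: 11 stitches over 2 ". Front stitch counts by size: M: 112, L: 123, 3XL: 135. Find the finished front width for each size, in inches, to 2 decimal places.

M 20.36 inches; L 22.36 inches; 3XL 24.55 inches.

11/2 = 5.5 sts per in.
M: 112 / 5.5 = 20.364 → 20.36 in.
L: 123 / 5.5 = 22.364 → 22.36 in.
3XL: 135 / 5.5 = 24.545 → 24.55 in.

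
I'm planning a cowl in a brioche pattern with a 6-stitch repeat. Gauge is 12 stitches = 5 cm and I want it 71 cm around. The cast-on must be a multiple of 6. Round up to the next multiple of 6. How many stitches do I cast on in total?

174 stitches.

12 / 5 = 2.4 sts per cm.
71 × 2.4 = 170.40 sts.
Next multiple of 6: 174.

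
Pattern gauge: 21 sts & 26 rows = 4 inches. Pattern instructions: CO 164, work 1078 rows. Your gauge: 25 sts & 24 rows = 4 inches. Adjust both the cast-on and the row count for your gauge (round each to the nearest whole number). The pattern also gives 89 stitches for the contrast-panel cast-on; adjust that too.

Stitches: 164 × 25/21 = 195.24 → 195.
Rows: 1078 × 24/26 = 995.08 → 995.
contrast-panel cast-on: 89 × 25/21 = 105.95 → 106.

Cast on 195 stitches; work 995 rows; contrast-panel cast-on 106 stitches.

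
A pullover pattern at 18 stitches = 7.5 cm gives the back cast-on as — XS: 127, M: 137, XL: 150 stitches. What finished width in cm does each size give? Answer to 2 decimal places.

18/7.5 = 2.4 sts per cm.
XS: 127 / 2.4 = 52.917 → 52.92 cm.
M: 137 / 2.4 = 57.083 → 57.08 cm.
XL: 150 / 2.4 = 62.500 → 62.50 cm.

XS 52.92 cm; M 57.08 cm; XL 62.50 cm.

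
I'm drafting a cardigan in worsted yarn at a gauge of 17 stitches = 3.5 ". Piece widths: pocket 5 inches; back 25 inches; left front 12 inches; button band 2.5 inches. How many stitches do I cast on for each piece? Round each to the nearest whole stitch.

Rate = 17/3.5 = 4.857 sts per in.
pocket: 5 × 4.857 = 24.29 → 24.
back: 25 × 4.857 = 121.43 → 121.
left front: 12 × 4.857 = 58.29 → 58.
button band: 2.5 × 4.857 = 12.14 → 12.

pocket 24; back 121; left front 58; button band 12.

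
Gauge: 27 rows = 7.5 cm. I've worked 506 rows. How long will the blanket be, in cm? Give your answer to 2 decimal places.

27 rows / 7.5 cm = 3.6 rows per cm.
506 / 3.6 = 140.556 cm.

140.56 cm.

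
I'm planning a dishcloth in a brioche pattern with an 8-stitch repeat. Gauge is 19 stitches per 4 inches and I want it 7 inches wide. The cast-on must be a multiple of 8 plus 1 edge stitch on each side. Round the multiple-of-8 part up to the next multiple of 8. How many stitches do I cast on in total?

19 / 4 = 4.75 sts per inch.
7 × 4.75 = 33.25 sts.
Less 2 edge sts → 31.25 for the repeat.
Next multiple of 8: 32.
Add back 2 edge sts → 34.

Cast on 34 stitches.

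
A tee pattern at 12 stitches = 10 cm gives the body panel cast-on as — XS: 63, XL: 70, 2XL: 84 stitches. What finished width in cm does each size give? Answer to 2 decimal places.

12/10 = 1.2 sts per cm.
XS: 63 / 1.2 = 52.500 → 52.50 cm.
XL: 70 / 1.2 = 58.333 → 58.33 cm.
2XL: 84 / 1.2 = 70.000 → 70.00 cm.

XS 52.50 cm; XL 58.33 cm; 2XL 70.00 cm.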